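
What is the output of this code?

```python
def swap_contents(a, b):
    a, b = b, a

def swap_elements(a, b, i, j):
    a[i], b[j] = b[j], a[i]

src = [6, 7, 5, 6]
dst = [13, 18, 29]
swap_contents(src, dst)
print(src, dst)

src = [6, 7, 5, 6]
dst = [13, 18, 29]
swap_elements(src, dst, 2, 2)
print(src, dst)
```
[6, 7, 5, 6] [13, 18, 29]
[6, 7, 29, 6] [13, 18, 5]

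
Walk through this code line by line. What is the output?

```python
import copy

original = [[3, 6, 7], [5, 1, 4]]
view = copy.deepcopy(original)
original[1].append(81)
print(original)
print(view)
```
[[3, 6, 7], [5, 1, 4, 81]]
[[3, 6, 7], [5, 1, 4]]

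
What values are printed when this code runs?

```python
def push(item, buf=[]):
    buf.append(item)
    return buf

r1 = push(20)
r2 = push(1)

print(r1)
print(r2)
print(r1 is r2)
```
[20, 1]
[20, 1]
True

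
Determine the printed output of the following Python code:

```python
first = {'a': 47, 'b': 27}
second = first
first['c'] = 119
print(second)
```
{'a': 47, 'b': 27, 'c': 119}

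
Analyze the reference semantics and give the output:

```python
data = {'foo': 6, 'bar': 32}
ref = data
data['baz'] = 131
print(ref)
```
{'foo': 6, 'bar': 32, 'baz': 131}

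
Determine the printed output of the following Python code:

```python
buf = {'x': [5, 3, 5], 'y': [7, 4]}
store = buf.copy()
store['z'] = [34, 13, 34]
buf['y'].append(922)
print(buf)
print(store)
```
{'x': [5, 3, 5], 'y': [7, 4, 922]}
{'x': [5, 3, 5], 'y': [7, 4, 922], 'z': [34, 13, 34]}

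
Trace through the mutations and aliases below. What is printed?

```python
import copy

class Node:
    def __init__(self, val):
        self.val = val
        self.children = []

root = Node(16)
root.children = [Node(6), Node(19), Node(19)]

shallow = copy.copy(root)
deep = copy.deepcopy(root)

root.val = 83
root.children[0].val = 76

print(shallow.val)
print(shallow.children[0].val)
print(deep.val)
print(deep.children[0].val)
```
16
76
16
6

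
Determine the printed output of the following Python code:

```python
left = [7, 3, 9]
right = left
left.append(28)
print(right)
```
[7, 3, 9, 28]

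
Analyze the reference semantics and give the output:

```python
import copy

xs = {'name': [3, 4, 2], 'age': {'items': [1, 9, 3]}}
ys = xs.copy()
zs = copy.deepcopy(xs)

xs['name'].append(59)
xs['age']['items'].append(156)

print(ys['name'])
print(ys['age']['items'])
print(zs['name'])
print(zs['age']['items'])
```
[3, 4, 2, 59]
[1, 9, 3, 156]
[3, 4, 2]
[1, 9, 3]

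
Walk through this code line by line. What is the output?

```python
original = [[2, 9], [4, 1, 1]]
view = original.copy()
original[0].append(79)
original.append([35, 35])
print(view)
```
[[2, 9, 79], [4, 1, 1]]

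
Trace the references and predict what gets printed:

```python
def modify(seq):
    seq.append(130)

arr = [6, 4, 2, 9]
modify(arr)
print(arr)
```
[6, 4, 2, 9, 130]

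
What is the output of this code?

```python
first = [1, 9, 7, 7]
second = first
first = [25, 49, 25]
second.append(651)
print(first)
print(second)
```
[25, 49, 25]
[1, 9, 7, 7, 651]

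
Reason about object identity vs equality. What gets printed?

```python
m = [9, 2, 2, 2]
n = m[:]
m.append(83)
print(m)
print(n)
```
[9, 2, 2, 2, 83]
[9, 2, 2, 2]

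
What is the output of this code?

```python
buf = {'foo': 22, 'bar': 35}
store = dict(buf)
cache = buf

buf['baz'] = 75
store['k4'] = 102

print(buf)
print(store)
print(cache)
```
{'foo': 22, 'bar': 35, 'baz': 75}
{'foo': 22, 'bar': 35, 'k4': 102}
{'foo': 22, 'bar': 35, 'baz': 75}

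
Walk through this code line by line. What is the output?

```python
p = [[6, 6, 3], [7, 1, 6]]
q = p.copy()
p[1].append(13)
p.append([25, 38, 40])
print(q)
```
[[6, 6, 3], [7, 1, 6, 13]]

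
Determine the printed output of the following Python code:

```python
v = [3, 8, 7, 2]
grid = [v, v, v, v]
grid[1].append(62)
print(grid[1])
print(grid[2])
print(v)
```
[3, 8, 7, 2, 62]
[3, 8, 7, 2, 62]
[3, 8, 7, 2, 62]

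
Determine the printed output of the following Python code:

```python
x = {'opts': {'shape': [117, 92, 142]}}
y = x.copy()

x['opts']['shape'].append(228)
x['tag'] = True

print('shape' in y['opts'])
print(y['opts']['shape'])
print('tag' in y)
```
True
[117, 92, 142, 228]
False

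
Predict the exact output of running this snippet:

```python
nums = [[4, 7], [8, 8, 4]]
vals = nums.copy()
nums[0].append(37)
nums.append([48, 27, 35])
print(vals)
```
[[4, 7, 37], [8, 8, 4]]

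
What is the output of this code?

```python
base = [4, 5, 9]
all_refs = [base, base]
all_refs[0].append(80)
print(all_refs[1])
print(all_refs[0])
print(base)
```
[4, 5, 9, 80]
[4, 5, 9, 80]
[4, 5, 9, 80]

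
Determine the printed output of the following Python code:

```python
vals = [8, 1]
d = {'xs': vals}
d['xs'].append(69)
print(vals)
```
[8, 1, 69]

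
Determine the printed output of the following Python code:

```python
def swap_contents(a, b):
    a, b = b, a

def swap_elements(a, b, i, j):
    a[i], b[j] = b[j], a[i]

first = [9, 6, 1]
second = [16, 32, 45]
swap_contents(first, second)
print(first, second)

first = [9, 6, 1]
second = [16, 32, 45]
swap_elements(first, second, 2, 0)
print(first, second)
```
[9, 6, 1] [16, 32, 45]
[9, 6, 16] [1, 32, 45]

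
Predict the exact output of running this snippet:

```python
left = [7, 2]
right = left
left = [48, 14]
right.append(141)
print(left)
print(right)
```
[48, 14]
[7, 2, 141]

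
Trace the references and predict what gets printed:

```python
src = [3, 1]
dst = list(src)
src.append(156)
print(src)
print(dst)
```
[3, 1, 156]
[3, 1]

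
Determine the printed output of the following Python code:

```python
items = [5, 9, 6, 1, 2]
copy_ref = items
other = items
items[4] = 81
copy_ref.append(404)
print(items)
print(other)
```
[5, 9, 6, 1, 81, 404]
[5, 9, 6, 1, 81, 404]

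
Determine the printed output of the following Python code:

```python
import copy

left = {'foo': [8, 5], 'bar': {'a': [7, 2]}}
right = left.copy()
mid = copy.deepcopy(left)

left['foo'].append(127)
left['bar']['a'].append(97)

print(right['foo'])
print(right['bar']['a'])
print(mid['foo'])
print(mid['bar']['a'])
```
[8, 5, 127]
[7, 2, 97]
[8, 5]
[7, 2]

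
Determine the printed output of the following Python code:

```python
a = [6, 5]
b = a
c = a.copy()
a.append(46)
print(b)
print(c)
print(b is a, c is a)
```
[6, 5, 46]
[6, 5]
True False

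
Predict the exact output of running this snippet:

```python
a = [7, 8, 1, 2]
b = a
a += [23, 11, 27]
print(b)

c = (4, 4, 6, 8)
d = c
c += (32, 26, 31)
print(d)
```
[7, 8, 1, 2, 23, 11, 27]
(4, 4, 6, 8)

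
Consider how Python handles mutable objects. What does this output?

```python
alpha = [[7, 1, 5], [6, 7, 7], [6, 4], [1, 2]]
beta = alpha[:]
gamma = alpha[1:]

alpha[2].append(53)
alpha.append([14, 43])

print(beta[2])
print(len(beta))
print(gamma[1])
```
[6, 4, 53]
4
[6, 4, 53]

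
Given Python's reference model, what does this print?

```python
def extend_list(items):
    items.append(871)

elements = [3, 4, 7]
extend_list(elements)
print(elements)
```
[3, 4, 7, 871]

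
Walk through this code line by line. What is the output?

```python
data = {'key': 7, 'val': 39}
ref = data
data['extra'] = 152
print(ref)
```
{'key': 7, 'val': 39, 'extra': 152}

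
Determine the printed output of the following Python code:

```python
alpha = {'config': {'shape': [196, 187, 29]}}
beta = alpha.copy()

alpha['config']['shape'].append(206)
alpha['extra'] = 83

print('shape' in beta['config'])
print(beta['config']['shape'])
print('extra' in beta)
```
True
[196, 187, 29, 206]
False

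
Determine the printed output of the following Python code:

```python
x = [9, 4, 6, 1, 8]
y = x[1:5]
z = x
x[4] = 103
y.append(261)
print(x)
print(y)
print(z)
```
[9, 4, 6, 1, 103]
[4, 6, 1, 8, 261]
[9, 4, 6, 1, 103]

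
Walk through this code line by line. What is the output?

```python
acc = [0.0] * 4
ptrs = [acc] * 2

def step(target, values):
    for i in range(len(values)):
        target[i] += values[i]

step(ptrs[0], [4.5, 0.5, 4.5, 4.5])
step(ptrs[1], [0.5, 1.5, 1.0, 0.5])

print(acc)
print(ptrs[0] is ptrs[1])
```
[5.0, 2.0, 5.5, 5.0]
True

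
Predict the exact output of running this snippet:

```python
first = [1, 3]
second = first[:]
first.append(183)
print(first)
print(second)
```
[1, 3, 183]
[1, 3]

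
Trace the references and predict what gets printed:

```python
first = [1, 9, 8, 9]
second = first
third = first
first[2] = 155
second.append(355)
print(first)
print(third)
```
[1, 9, 155, 9, 355]
[1, 9, 155, 9, 355]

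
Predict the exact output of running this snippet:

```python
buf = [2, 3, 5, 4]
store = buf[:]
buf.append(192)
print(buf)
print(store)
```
[2, 3, 5, 4, 192]
[2, 3, 5, 4]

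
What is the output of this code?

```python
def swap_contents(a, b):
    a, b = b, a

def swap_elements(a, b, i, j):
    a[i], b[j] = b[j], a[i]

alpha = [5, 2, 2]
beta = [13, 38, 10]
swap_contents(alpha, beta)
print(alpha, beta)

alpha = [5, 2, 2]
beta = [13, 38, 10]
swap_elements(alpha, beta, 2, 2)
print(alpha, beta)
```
[5, 2, 2] [13, 38, 10]
[5, 2, 10] [13, 38, 2]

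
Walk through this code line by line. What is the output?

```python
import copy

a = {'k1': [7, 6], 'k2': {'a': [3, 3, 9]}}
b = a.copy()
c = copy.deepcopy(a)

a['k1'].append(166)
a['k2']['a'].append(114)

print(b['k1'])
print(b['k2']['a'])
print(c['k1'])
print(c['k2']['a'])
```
[7, 6, 166]
[3, 3, 9, 114]
[7, 6]
[3, 3, 9]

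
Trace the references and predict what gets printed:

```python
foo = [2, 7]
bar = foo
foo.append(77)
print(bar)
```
[2, 7, 77]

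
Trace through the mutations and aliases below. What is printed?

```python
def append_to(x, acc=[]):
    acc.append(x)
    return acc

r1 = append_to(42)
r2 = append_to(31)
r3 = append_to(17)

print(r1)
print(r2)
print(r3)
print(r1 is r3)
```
[42, 31, 17]
[42, 31, 17]
[42, 31, 17]
True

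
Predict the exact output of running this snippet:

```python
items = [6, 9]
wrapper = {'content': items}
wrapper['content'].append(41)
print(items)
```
[6, 9, 41]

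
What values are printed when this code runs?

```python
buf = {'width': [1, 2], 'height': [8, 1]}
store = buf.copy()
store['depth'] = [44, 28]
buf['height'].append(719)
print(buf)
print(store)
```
{'width': [1, 2], 'height': [8, 1, 719]}
{'width': [1, 2], 'height': [8, 1, 719], 'depth': [44, 28]}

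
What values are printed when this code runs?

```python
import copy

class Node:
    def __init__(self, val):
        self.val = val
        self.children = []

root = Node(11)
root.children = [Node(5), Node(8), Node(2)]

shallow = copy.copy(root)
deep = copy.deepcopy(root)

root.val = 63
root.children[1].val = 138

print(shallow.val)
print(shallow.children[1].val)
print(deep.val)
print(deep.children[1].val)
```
11
138
11
8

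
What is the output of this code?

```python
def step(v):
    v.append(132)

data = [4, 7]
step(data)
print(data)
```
[4, 7, 132]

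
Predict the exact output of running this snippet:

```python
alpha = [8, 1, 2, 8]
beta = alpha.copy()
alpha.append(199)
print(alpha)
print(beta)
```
[8, 1, 2, 8, 199]
[8, 1, 2, 8]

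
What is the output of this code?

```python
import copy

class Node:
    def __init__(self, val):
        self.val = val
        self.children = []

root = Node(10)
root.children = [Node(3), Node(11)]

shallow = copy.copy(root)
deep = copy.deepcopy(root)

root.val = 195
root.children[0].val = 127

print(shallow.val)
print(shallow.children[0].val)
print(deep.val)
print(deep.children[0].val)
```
10
127
10
3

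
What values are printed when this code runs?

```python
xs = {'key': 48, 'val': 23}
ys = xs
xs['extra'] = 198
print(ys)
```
{'key': 48, 'val': 23, 'extra': 198}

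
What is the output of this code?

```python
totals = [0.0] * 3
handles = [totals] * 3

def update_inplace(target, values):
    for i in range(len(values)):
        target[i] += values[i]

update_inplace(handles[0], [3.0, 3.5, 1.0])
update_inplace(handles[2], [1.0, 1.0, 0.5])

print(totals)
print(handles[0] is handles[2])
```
[4.0, 4.5, 1.5]
True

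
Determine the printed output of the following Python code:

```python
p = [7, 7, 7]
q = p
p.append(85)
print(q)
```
[7, 7, 7, 85]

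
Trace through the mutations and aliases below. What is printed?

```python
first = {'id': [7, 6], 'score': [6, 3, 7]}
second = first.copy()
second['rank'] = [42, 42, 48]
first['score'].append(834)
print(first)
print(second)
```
{'id': [7, 6], 'score': [6, 3, 7, 834]}
{'id': [7, 6], 'score': [6, 3, 7, 834], 'rank': [42, 42, 48]}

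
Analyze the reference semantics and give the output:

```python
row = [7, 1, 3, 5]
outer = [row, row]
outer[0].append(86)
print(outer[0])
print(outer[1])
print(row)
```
[7, 1, 3, 5, 86]
[7, 1, 3, 5, 86]
[7, 1, 3, 5, 86]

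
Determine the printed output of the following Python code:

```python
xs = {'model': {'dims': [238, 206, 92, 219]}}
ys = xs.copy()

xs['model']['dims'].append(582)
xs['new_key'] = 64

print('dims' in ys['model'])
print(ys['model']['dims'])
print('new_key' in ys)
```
True
[238, 206, 92, 219, 582]
False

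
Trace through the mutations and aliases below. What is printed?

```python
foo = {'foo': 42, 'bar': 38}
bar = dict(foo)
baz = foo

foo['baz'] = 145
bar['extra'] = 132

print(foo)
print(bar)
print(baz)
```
{'foo': 42, 'bar': 38, 'baz': 145}
{'foo': 42, 'bar': 38, 'extra': 132}
{'foo': 42, 'bar': 38, 'baz': 145}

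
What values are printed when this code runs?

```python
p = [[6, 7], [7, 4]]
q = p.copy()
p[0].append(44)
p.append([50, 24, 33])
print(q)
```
[[6, 7, 44], [7, 4]]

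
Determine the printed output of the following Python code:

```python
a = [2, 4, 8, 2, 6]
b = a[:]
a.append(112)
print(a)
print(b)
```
[2, 4, 8, 2, 6, 112]
[2, 4, 8, 2, 6]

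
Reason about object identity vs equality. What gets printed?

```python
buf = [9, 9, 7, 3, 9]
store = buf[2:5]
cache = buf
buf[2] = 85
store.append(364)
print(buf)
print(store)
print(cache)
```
[9, 9, 85, 3, 9]
[7, 3, 9, 364]
[9, 9, 85, 3, 9]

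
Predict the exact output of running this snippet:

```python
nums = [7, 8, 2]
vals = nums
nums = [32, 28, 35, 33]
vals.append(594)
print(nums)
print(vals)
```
[32, 28, 35, 33]
[7, 8, 2, 594]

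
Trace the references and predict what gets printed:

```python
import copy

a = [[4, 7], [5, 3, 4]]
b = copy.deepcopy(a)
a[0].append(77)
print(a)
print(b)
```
[[4, 7, 77], [5, 3, 4]]
[[4, 7], [5, 3, 4]]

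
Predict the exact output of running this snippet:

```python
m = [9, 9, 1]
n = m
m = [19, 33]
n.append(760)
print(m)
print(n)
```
[19, 33]
[9, 9, 1, 760]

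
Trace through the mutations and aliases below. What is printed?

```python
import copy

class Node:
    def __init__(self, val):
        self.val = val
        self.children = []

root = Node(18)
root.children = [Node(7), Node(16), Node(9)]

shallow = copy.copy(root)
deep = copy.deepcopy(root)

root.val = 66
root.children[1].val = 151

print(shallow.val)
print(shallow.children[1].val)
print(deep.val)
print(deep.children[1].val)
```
18
151
18
16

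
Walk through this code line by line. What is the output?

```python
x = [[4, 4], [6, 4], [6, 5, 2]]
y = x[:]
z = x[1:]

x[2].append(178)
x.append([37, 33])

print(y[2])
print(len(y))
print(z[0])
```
[6, 5, 2, 178]
3
[6, 4]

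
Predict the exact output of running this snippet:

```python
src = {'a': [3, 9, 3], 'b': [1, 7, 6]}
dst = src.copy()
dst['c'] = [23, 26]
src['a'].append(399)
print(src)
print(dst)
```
{'a': [3, 9, 3, 399], 'b': [1, 7, 6]}
{'a': [3, 9, 3, 399], 'b': [1, 7, 6], 'c': [23, 26]}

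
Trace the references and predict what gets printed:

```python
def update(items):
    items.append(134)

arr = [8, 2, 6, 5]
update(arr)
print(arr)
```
[8, 2, 6, 5, 134]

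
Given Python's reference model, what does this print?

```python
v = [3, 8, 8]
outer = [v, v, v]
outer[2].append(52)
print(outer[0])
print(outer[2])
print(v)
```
[3, 8, 8, 52]
[3, 8, 8, 52]
[3, 8, 8, 52]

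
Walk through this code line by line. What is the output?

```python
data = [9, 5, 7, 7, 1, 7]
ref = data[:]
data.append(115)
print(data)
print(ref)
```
[9, 5, 7, 7, 1, 7, 115]
[9, 5, 7, 7, 1, 7]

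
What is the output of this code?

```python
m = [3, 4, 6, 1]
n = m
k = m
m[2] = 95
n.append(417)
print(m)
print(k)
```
[3, 4, 95, 1, 417]
[3, 4, 95, 1, 417]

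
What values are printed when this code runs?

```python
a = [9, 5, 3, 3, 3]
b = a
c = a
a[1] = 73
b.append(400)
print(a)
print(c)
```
[9, 73, 3, 3, 3, 400]
[9, 73, 3, 3, 3, 400]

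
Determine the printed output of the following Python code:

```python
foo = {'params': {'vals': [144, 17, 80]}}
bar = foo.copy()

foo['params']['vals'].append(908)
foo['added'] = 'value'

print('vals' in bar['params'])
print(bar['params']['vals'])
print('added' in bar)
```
True
[144, 17, 80, 908]
False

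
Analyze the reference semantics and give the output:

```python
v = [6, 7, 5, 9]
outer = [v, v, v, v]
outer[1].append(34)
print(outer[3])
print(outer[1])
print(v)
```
[6, 7, 5, 9, 34]
[6, 7, 5, 9, 34]
[6, 7, 5, 9, 34]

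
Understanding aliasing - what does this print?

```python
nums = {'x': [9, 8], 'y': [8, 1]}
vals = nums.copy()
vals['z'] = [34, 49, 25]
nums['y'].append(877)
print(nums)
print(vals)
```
{'x': [9, 8], 'y': [8, 1, 877]}
{'x': [9, 8], 'y': [8, 1, 877], 'z': [34, 49, 25]}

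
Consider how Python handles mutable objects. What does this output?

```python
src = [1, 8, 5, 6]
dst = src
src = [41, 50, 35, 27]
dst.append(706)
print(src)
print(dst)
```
[41, 50, 35, 27]
[1, 8, 5, 6, 706]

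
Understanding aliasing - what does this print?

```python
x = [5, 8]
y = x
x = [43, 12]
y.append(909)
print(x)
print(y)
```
[43, 12]
[5, 8, 909]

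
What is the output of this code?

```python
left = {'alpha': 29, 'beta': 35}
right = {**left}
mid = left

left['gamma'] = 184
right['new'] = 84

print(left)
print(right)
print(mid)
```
{'alpha': 29, 'beta': 35, 'gamma': 184}
{'alpha': 29, 'beta': 35, 'new': 84}
{'alpha': 29, 'beta': 35, 'gamma': 184}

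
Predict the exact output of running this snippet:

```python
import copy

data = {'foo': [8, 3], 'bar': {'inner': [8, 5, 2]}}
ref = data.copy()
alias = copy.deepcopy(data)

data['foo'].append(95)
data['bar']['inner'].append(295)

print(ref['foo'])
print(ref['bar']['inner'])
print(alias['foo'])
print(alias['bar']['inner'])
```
[8, 3, 95]
[8, 5, 2, 295]
[8, 3]
[8, 5, 2]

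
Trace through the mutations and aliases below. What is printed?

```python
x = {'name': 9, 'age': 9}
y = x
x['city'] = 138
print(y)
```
{'name': 9, 'age': 9, 'city': 138}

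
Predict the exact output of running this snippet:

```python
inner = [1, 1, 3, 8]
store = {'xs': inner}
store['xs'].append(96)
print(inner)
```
[1, 1, 3, 8, 96]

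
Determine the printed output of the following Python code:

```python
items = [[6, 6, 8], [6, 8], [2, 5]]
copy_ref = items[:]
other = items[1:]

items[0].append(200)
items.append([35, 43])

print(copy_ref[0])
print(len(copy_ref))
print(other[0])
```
[6, 6, 8, 200]
3
[6, 8]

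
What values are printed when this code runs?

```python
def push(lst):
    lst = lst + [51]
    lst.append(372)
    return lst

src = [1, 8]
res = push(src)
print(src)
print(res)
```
[1, 8]
[1, 8, 51, 372]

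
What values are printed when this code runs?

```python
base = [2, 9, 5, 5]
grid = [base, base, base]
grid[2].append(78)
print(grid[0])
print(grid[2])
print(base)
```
[2, 9, 5, 5, 78]
[2, 9, 5, 5, 78]
[2, 9, 5, 5, 78]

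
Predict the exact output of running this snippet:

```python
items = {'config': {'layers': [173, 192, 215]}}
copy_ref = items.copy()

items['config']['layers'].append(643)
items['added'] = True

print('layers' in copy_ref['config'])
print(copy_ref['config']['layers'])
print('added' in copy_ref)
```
True
[173, 192, 215, 643]
False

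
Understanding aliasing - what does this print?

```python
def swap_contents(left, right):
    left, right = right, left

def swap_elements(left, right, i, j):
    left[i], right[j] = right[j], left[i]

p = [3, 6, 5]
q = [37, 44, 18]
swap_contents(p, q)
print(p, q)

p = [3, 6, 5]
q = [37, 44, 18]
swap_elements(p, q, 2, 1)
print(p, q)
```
[3, 6, 5] [37, 44, 18]
[3, 6, 44] [37, 5, 18]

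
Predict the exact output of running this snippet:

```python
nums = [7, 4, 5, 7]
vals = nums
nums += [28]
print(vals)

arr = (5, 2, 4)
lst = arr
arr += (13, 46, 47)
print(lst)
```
[7, 4, 5, 7, 28]
(5, 2, 4)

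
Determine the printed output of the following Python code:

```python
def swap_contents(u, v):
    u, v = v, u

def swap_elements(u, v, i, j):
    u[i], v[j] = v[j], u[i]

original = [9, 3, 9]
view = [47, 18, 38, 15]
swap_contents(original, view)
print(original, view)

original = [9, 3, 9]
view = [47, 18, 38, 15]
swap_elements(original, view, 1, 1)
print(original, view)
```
[9, 3, 9] [47, 18, 38, 15]
[9, 18, 9] [47, 3, 38, 15]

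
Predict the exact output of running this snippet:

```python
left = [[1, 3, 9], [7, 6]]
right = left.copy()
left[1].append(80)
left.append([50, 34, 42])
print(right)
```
[[1, 3, 9], [7, 6, 80]]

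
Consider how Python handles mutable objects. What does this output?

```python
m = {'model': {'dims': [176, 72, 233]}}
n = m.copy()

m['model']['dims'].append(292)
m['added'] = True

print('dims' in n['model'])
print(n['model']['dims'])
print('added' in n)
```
True
[176, 72, 233, 292]
False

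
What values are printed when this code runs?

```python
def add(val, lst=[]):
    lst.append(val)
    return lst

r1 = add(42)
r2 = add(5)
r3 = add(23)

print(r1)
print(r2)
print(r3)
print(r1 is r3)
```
[42, 5, 23]
[42, 5, 23]
[42, 5, 23]
True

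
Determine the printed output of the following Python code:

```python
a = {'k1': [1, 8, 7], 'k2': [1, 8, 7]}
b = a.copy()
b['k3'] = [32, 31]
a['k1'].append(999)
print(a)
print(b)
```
{'k1': [1, 8, 7, 999], 'k2': [1, 8, 7]}
{'k1': [1, 8, 7, 999], 'k2': [1, 8, 7], 'k3': [32, 31]}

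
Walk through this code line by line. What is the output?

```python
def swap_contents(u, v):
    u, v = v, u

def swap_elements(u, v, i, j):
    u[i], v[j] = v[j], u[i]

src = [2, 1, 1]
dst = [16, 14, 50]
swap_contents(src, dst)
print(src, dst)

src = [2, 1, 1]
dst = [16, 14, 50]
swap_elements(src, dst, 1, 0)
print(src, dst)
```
[2, 1, 1] [16, 14, 50]
[2, 16, 1] [1, 14, 50]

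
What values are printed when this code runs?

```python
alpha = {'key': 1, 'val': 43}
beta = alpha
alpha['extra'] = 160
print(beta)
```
{'key': 1, 'val': 43, 'extra': 160}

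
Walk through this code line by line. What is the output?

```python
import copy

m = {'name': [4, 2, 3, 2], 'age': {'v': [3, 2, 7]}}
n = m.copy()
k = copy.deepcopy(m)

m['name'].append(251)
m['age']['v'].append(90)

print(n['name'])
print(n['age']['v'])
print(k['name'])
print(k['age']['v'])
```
[4, 2, 3, 2, 251]
[3, 2, 7, 90]
[4, 2, 3, 2]
[3, 2, 7]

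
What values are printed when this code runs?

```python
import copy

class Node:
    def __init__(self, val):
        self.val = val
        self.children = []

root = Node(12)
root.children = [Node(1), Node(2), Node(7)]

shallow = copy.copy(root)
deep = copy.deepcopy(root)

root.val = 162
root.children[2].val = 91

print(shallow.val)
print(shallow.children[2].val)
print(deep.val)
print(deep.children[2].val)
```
12
91
12
7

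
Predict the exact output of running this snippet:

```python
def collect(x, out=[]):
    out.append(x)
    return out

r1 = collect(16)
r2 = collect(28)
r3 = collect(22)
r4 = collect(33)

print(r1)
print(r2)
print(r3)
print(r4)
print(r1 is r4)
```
[16, 28, 22, 33]
[16, 28, 22, 33]
[16, 28, 22, 33]
[16, 28, 22, 33]
True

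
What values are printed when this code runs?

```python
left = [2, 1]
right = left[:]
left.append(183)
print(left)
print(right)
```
[2, 1, 183]
[2, 1]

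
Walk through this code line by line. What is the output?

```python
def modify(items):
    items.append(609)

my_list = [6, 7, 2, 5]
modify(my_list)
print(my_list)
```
[6, 7, 2, 5, 609]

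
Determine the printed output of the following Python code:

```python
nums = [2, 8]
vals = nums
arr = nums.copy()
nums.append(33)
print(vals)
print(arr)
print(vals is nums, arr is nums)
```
[2, 8, 33]
[2, 8]
True False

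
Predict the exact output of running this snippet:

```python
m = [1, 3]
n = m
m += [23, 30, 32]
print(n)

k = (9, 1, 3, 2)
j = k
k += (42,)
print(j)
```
[1, 3, 23, 30, 32]
(9, 1, 3, 2)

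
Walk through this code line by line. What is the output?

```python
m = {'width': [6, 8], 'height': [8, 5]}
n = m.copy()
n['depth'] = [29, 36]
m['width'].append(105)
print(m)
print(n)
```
{'width': [6, 8, 105], 'height': [8, 5]}
{'width': [6, 8, 105], 'height': [8, 5], 'depth': [29, 36]}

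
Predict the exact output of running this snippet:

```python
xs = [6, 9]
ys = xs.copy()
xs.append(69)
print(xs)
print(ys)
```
[6, 9, 69]
[6, 9]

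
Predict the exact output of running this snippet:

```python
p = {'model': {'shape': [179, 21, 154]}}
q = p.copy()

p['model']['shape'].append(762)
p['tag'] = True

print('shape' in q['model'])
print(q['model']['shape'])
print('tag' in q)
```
True
[179, 21, 154, 762]
False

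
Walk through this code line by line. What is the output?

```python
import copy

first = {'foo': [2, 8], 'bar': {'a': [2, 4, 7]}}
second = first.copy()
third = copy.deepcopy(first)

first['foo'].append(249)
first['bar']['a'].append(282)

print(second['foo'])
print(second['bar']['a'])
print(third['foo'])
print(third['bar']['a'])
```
[2, 8, 249]
[2, 4, 7, 282]
[2, 8]
[2, 4, 7]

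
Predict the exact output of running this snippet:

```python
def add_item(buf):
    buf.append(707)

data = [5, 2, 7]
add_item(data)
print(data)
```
[5, 2, 7, 707]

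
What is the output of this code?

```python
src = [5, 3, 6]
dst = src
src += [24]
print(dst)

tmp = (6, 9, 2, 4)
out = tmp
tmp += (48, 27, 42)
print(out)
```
[5, 3, 6, 24]
(6, 9, 2, 4)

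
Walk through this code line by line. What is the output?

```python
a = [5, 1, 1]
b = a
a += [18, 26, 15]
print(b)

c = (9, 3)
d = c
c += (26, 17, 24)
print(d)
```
[5, 1, 1, 18, 26, 15]
(9, 3)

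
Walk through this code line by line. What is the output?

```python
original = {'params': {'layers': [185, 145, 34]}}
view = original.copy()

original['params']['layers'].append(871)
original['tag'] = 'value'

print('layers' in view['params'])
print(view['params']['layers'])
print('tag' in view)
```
True
[185, 145, 34, 871]
False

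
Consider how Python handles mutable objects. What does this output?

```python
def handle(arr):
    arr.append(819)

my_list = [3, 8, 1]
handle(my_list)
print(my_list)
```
[3, 8, 1, 819]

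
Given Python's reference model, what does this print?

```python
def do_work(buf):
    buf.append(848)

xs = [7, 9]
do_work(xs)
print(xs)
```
[7, 9, 848]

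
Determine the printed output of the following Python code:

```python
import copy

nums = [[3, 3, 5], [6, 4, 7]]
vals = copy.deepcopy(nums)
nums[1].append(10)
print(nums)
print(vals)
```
[[3, 3, 5], [6, 4, 7, 10]]
[[3, 3, 5], [6, 4, 7]]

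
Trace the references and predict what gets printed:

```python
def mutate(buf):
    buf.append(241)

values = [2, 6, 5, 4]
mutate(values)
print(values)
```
[2, 6, 5, 4, 241]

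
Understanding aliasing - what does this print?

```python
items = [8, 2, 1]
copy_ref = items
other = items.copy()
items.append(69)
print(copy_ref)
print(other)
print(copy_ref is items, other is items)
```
[8, 2, 1, 69]
[8, 2, 1]
True False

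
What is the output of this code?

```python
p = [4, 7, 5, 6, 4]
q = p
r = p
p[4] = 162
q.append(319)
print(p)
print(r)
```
[4, 7, 5, 6, 162, 319]
[4, 7, 5, 6, 162, 319]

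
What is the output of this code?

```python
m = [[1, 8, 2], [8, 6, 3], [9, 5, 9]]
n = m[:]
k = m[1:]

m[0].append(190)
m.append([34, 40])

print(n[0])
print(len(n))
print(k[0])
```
[1, 8, 2, 190]
3
[8, 6, 3]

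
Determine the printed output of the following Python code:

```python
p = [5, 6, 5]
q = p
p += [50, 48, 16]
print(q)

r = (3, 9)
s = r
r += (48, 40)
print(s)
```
[5, 6, 5, 50, 48, 16]
(3, 9)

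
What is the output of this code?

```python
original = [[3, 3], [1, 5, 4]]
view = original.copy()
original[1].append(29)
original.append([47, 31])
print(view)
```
[[3, 3], [1, 5, 4, 29]]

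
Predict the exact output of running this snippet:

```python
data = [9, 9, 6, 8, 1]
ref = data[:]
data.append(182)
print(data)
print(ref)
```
[9, 9, 6, 8, 1, 182]
[9, 9, 6, 8, 1]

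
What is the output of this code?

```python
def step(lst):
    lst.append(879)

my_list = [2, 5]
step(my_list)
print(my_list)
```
[2, 5, 879]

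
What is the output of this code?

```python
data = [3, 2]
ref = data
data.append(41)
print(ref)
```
[3, 2, 41]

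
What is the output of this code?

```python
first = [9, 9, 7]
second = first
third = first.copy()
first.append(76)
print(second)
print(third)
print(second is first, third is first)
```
[9, 9, 7, 76]
[9, 9, 7]
True False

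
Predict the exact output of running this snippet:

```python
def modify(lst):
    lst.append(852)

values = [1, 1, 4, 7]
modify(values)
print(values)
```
[1, 1, 4, 7, 852]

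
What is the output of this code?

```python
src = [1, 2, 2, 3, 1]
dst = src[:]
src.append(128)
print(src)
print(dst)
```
[1, 2, 2, 3, 1, 128]
[1, 2, 2, 3, 1]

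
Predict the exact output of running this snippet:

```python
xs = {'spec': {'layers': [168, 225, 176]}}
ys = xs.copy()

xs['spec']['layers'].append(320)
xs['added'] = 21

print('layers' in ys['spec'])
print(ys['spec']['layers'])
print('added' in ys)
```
True
[168, 225, 176, 320]
False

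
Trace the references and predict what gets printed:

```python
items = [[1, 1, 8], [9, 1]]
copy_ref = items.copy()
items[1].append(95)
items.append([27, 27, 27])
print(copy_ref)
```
[[1, 1, 8], [9, 1, 95]]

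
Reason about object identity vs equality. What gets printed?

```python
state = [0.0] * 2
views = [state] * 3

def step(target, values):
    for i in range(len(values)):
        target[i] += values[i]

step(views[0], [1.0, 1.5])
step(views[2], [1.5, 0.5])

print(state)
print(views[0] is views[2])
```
[2.5, 2.0]
True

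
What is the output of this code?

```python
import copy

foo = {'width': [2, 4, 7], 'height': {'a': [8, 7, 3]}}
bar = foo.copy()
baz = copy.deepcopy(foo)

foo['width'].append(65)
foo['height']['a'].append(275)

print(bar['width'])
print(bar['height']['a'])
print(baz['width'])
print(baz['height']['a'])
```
[2, 4, 7, 65]
[8, 7, 3, 275]
[2, 4, 7]
[8, 7, 3]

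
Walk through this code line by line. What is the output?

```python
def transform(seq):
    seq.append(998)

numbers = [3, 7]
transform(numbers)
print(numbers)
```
[3, 7, 998]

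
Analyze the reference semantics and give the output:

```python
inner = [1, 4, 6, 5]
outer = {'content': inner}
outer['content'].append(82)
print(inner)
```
[1, 4, 6, 5, 82]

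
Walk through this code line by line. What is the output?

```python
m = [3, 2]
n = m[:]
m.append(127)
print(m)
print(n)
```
[3, 2, 127]
[3, 2]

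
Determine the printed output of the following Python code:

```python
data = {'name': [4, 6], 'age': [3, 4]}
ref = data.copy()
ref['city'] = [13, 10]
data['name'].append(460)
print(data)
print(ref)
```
{'name': [4, 6, 460], 'age': [3, 4]}
{'name': [4, 6, 460], 'age': [3, 4], 'city': [13, 10]}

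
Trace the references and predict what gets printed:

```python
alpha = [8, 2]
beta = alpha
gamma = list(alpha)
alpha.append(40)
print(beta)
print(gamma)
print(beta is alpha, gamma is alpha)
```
[8, 2, 40]
[8, 2]
True False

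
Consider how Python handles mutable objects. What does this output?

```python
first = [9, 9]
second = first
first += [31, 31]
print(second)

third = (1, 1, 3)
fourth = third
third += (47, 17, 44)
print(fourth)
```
[9, 9, 31, 31]
(1, 1, 3)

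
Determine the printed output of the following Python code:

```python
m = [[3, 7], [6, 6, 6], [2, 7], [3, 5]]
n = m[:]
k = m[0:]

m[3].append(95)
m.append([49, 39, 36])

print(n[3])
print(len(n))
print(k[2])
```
[3, 5, 95]
4
[2, 7]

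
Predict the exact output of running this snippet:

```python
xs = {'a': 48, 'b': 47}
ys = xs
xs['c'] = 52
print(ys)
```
{'a': 48, 'b': 47, 'c': 52}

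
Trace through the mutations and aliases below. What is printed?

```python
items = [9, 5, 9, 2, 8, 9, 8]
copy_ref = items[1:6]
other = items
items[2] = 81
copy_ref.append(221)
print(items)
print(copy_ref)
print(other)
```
[9, 5, 81, 2, 8, 9, 8]
[5, 9, 2, 8, 9, 221]
[9, 5, 81, 2, 8, 9, 8]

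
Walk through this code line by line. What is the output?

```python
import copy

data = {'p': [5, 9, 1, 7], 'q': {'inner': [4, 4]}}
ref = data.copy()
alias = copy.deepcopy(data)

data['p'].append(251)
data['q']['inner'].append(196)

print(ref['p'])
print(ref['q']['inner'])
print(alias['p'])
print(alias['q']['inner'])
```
[5, 9, 1, 7, 251]
[4, 4, 196]
[5, 9, 1, 7]
[4, 4]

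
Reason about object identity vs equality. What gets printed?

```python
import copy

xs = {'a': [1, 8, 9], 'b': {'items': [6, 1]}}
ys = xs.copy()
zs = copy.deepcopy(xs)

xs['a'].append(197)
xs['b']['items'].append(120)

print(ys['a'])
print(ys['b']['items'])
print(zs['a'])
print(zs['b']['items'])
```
[1, 8, 9, 197]
[6, 1, 120]
[1, 8, 9]
[6, 1]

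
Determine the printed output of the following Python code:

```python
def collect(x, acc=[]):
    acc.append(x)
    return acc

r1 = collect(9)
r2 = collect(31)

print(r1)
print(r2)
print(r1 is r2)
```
[9, 31]
[9, 31]
True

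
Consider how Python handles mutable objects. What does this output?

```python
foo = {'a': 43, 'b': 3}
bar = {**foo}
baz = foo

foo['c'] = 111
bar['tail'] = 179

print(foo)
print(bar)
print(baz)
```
{'a': 43, 'b': 3, 'c': 111}
{'a': 43, 'b': 3, 'tail': 179}
{'a': 43, 'b': 3, 'c': 111}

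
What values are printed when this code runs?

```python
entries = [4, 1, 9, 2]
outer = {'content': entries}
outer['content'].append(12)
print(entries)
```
[4, 1, 9, 2, 12]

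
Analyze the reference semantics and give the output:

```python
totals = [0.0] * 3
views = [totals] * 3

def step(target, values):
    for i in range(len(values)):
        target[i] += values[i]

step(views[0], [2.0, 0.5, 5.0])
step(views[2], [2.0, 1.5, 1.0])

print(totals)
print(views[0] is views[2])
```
[4.0, 2.0, 6.0]
True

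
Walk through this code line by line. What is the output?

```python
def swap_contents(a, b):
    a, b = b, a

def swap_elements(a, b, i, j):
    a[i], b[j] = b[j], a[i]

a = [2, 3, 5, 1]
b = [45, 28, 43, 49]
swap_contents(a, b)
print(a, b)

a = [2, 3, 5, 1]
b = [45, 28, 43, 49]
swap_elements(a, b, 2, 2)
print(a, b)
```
[2, 3, 5, 1] [45, 28, 43, 49]
[2, 3, 43, 1] [45, 28, 5, 49]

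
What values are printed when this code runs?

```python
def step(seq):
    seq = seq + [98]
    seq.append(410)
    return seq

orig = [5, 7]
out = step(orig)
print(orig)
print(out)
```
[5, 7]
[5, 7, 98, 410]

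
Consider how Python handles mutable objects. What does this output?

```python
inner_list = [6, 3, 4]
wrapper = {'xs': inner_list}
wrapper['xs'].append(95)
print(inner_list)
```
[6, 3, 4, 95]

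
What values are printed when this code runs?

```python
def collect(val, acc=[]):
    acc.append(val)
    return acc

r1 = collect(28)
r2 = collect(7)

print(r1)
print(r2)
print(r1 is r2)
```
[28, 7]
[28, 7]
True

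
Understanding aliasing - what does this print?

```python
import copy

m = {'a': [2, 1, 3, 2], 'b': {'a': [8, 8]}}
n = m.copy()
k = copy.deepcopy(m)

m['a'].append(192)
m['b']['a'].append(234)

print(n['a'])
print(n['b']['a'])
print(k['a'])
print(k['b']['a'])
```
[2, 1, 3, 2, 192]
[8, 8, 234]
[2, 1, 3, 2]
[8, 8]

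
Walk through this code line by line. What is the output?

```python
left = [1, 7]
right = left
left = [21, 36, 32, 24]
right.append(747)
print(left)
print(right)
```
[21, 36, 32, 24]
[1, 7, 747]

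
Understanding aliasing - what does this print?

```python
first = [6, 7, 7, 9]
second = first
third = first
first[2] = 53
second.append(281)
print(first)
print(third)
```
[6, 7, 53, 9, 281]
[6, 7, 53, 9, 281]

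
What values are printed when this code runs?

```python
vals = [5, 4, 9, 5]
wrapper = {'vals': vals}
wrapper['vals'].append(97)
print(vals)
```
[5, 4, 9, 5, 97]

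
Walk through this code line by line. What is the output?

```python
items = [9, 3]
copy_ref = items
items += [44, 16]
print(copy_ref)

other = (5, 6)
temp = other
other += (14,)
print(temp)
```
[9, 3, 44, 16]
(5, 6)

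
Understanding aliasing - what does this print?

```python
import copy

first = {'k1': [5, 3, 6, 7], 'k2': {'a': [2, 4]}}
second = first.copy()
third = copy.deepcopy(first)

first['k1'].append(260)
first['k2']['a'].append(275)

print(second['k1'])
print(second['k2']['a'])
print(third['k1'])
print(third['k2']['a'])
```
[5, 3, 6, 7, 260]
[2, 4, 275]
[5, 3, 6, 7]
[2, 4]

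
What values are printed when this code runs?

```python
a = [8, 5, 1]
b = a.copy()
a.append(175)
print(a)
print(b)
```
[8, 5, 1, 175]
[8, 5, 1]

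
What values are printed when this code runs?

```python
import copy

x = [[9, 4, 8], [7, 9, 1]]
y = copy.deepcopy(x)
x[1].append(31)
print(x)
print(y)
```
[[9, 4, 8], [7, 9, 1, 31]]
[[9, 4, 8], [7, 9, 1]]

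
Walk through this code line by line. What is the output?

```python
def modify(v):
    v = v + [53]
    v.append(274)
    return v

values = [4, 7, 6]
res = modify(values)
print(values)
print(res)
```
[4, 7, 6]
[4, 7, 6, 53, 274]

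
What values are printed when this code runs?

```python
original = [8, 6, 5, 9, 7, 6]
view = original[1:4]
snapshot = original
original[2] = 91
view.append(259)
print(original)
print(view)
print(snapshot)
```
[8, 6, 91, 9, 7, 6]
[6, 5, 9, 259]
[8, 6, 91, 9, 7, 6]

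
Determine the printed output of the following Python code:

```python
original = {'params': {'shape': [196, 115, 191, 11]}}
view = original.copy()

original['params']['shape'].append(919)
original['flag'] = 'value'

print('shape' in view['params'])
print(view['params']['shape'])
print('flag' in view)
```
True
[196, 115, 191, 11, 919]
False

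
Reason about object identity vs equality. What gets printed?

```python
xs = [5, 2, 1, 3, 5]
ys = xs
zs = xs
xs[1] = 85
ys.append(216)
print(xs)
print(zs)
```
[5, 85, 1, 3, 5, 216]
[5, 85, 1, 3, 5, 216]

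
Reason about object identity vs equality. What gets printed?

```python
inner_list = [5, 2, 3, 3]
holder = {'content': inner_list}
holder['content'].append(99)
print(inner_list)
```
[5, 2, 3, 3, 99]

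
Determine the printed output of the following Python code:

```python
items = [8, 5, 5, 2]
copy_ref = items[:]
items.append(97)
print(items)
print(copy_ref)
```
[8, 5, 5, 2, 97]
[8, 5, 5, 2]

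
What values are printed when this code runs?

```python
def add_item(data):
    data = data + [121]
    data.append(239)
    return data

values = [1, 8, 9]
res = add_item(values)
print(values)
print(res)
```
[1, 8, 9]
[1, 8, 9, 121, 239]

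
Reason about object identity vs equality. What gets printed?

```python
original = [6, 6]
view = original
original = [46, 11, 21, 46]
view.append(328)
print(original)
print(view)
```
[46, 11, 21, 46]
[6, 6, 328]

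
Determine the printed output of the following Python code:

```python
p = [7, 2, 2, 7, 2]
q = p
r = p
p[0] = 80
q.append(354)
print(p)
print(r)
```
[80, 2, 2, 7, 2, 354]
[80, 2, 2, 7, 2, 354]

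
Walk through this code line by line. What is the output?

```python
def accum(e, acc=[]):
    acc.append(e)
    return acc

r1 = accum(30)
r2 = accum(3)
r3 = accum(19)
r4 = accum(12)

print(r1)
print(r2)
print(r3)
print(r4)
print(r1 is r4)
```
[30, 3, 19, 12]
[30, 3, 19, 12]
[30, 3, 19, 12]
[30, 3, 19, 12]
True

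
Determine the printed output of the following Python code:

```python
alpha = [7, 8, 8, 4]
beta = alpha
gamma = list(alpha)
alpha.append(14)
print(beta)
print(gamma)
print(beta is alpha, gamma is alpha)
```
[7, 8, 8, 4, 14]
[7, 8, 8, 4]
True False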